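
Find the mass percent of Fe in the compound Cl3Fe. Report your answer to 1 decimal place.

34.4%

Molar mass = 3(35.45) + 1(55.85) = 162.200 g/mol
Mass of Fe per mole = 1 × 55.85 = 55.850 g
% Fe = 55.850 / 162.200 × 100 = 34.4%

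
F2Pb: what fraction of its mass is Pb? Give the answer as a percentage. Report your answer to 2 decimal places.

84.50%

Molar mass = 2(19.00) + 1(207.2) = 245.200 g/mol
Mass of Pb per mole = 1 × 207.2 = 207.200 g
% Pb = 207.200 / 245.200 × 100 = 84.50%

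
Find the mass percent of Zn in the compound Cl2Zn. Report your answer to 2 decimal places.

Molar mass = 2(35.45) + 1(65.38) = 136.280 g/mol
Mass of Zn per mole = 1 × 65.38 = 65.380 g
% Zn = 65.380 / 136.280 × 100 = 47.97%

47.97%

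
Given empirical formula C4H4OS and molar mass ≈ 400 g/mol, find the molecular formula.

C16H16O4S4

Empirical-formula mass = 100.14 g/mol
n = 400 / 100.14 = 3.99 ≈ 4
Molecular formula = (C4H4OS)4 = C16H16O4S4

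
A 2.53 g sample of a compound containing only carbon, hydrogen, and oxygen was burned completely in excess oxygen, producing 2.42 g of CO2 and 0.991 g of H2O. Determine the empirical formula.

CH2O2

mol C = 2.42 / 44.01 = 0.05499; mass C = 0.05499 × 12.01 = 0.6604 g
mol H = 2 × (0.991 / 18.02) = 0.1100; mass H = 0.1100 × 1.008 = 0.1109 g
mass O = 2.53 − (0.7713) = 1.759 g → mol O = 0.1099
Divide by the smallest (0.05499 mol C): C 1.000, H 2.000, O 1.999
≈ 1:2:2 → CH2O2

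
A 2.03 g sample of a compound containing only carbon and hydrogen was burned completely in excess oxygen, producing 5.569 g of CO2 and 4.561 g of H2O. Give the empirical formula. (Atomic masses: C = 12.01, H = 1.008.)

CH4

mol C = 5.569 / 44.01 = 0.1265; mass C = 0.1265 × 12.01 = 1.520 g
mol H = 2 × (4.561 / 18.02) = 0.5062; mass H = 0.5062 × 1.008 = 0.5103 g
Ratios (÷ 0.1265): C 1.000, H 4.000
≈ 1:4 → CH4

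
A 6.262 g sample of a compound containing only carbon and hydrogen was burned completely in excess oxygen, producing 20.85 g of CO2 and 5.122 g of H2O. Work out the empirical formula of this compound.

C5H6

mol C = 20.85 / 44.01 = 0.4738; mass C = 0.4738 × 12.01 = 5.690 g
mol H = 2 × (5.122 / 18.02) = 0.5685; mass H = 0.5685 × 1.008 = 0.5730 g
Smallest is C at 0.4738 mol; normalising gives C 1.000, H 1.200
Scaling by 5: C 5.00, H 6.00 → C5H6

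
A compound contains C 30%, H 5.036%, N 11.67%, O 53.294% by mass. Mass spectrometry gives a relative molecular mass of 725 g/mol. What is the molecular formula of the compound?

Assume 100 g: 30 g C, 5.036 g H, 11.67 g N, 53.294 g O.
C: 30 g ÷ 12.01 g/mol = 2.498 mol
H: 5.036 g ÷ 1.008 g/mol = 4.996 mol
N: 11.67 g ÷ 14.01 g/mol = 0.833 mol
O: 53.294 g ÷ 16.00 g/mol = 3.331 mol
Ratios (÷ 0.833): C 2.999, H 5.998, N 1.000, O 3.999
Ratio ≈ 3:6:1:4, so the empirical formula is C3H6NO4
Empirical-formula mass = 120.09 g/mol
n = 725 / 120.09 = 6.04 ≈ 6
Molecular formula = (C3H6NO4)×6 = C18H36N6O24

C18H36N6O24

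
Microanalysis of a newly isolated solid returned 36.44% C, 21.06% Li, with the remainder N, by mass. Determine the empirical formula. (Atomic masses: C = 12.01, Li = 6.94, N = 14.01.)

Assume 100 g: 36.44 g C, 21.06 g Li, 42.5 g N.
Moles — C: 36.44 / 12.01 = 3.034 mol; Li: 21.06 / 6.94 = 3.035 mol; N: 42.5 / 14.01 = 3.034 mol
Smallest is N at 3.034 mol; normalising gives C 1.000, Li 1.000, N 1.000
→ CLiN

CLiN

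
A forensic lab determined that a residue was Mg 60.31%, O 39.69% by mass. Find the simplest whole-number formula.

MgO

Assume 100 g: 60.31 g Mg, 39.69 g O.
Moles — Mg: 60.31 / 24.31 = 2.481 mol; O: 39.69 / 16.00 = 2.481 mol
Ratios (÷ 2.481): Mg 1.000, O 1.000
→ MgO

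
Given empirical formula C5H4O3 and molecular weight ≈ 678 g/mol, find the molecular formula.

C30H24O18

Empirical-formula mass = 112.08 g/mol
n = 678 / 112.08 = 6.05 ≈ 6
Molecular formula = (C5H4O3)6 = C30H24O18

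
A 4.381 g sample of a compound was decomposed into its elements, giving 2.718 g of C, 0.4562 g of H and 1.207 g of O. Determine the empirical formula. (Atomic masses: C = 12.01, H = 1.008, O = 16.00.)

C3H6O

Moles — C: 2.718 / 12.01 = 0.2263 mol; H: 0.4562 / 1.008 = 0.4526 mol; O: 1.207 / 16.00 = 0.07544 mol
Divide by the smallest (0.07544 mol O): C 3.000, H 5.999, O 1.000
≈ 3:6:1 → C3H6O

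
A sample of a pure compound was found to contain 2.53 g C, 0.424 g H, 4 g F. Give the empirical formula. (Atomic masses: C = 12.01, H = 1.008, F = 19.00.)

Moles — C: 2.53 / 12.01 = 0.2107 mol; H: 0.424 / 1.008 = 0.4206 mol; F: 4 / 19.00 = 0.2105 mol
Ratios (÷ 0.2105): C 1.001, H 1.998, F 1.000
→ CH2F

CH2F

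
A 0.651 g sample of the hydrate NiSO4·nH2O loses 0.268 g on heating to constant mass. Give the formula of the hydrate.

NiSO4·6H2O

Mass of anhydrous NiSO4 = 0.651 − 0.268 = 0.383 g
mol H2O = 0.268 / 18.02 = 0.01487
Molar mass of NiSO4 = 154.76 g/mol → mol NiSO4 = 0.383 / 154.76 = 0.002475
n = 0.01487 / 0.002475 = 6.01 ≈ 6 → NiSO4·6H2O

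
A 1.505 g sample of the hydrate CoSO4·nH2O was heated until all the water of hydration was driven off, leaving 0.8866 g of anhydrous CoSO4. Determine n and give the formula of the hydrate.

Mass of water lost = 1.505 − 0.8866 = 0.6184 g → 0.6184 / 18.02 = 0.03432 mol H2O
Molar mass of CoSO4 = 155.00 g/mol → mol CoSO4 = 0.8866 / 155.00 = 0.00572
n = 0.03432 / 0.00572 = 6.00 ≈ 6 → CoSO4·6H2O

CoSO4·6H2O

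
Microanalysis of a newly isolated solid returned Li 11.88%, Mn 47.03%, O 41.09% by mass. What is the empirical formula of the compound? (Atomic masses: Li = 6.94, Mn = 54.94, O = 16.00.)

Li2MnO3

Assume 100 g: 11.88 g Li, 47.03 g Mn, 41.09 g O.
Li: 11.88 g ÷ 6.94 g/mol = 1.712 mol
Mn: 47.03 g ÷ 54.94 g/mol = 0.856 mol
O: 41.09 g ÷ 16.00 g/mol = 2.568 mol
Smallest is Mn at 0.856 mol; normalising gives Li 2.000, Mn 1.000, O 3.000
→ Li2MnO3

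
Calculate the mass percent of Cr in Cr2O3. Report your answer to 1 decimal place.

Molar mass = 2(52.00) + 3(16.00) = 152.000 g/mol
Mass of Cr per mole = 2 × 52.00 = 104.000 g
% Cr = 104.000 / 152.000 × 100 = 68.4%

68.4%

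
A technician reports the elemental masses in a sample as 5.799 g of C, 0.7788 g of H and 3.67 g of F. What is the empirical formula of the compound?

Moles — C: 5.799 / 12.01 = 0.4828 mol; H: 0.7788 / 1.008 = 0.7726 mol; F: 3.67 / 19.00 = 0.1932 mol
Divide by the smallest (0.1932 mol F): C 2.500, H 4.000, F 1.000
Multiply by 2: C 5.00, H 8.00, F 2.00 → C5H8F2

C5H8F2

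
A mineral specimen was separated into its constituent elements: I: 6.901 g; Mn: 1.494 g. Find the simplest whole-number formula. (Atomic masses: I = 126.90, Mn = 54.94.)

I2Mn

Moles — I: 6.901 / 126.90 = 0.05438 mol; Mn: 1.494 / 54.94 = 0.02719 mol
Divide by the smallest (0.02719 mol Mn): I 2.000, Mn 1.000
Ratio ≈ 2:1, so the empirical formula is I2Mn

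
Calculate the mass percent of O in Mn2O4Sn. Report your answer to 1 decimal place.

21.9%

Molar mass = 2(54.94) + 4(16.00) + 1(118.71) = 292.590 g/mol
Mass of O per mole = 4 × 16.00 = 64.000 g
% O = 64.000 / 292.590 × 100 = 21.9%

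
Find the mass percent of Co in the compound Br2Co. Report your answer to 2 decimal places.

26.94%

Molar mass = 2(79.90) + 1(58.93) = 218.730 g/mol
Mass of Co per mole = 1 × 58.93 = 58.930 g
% Co = 58.930 / 218.730 × 100 = 26.94%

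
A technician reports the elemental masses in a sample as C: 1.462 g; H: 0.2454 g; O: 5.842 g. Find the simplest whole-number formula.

CH2O3

C: 1.462 g ÷ 12.01 g/mol = 0.1217 mol
H: 0.2454 g ÷ 1.008 g/mol = 0.2435 mol
O: 5.842 g ÷ 16.00 g/mol = 0.3651 mol
Ratios (÷ 0.1217): C 1.000, H 2.000, O 2.999
→ CH2O3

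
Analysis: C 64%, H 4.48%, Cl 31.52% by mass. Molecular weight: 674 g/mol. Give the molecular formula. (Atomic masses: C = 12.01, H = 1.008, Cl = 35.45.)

Assume 100 g: 64 g C, 4.48 g H, 31.52 g Cl.
Moles — C: 64 / 12.01 = 5.329 mol; H: 4.48 / 1.008 = 4.444 mol; Cl: 31.52 / 35.45 = 0.8891 mol
Divide by the smallest (0.8891 mol Cl): C 5.993, H 4.999, Cl 1.000
≈ 6:5:1 → C6H5Cl
Empirical-formula mass = 112.55 g/mol
n = 674 / 112.55 = 5.99 ≈ 6
Molecular formula = (C6H5Cl)×6 = C36H30Cl6

C36H30Cl6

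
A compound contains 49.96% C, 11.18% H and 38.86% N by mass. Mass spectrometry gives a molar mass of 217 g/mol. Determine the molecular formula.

C9H24N6

Assume 100 g: 49.96 g C, 11.18 g H, 38.86 g N.
C: 49.96 g ÷ 12.01 g/mol = 4.16 mol
H: 11.18 g ÷ 1.008 g/mol = 11.09 mol
N: 38.86 g ÷ 14.01 g/mol = 2.774 mol
Ratios (÷ 2.774): C 1.500, H 3.999, N 1.000
Multiply by 2: C 3.00, H 8.00, N 2.00 → C3H8N2
Empirical-formula mass = 72.11 g/mol
n = 217 / 72.11 = 3.01 ≈ 3
Molecular formula = (C3H8N2)×3 = C9H24N6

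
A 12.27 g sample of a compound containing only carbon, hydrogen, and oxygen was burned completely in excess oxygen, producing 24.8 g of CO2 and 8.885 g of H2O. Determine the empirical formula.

mol C = 24.8 / 44.01 = 0.5635; mass C = 0.5635 × 12.01 = 6.768 g
mol H = 2 × (8.885 / 18.02) = 0.9861; mass H = 0.9861 × 1.008 = 0.9940 g
mass O = 12.27 − (7.762) = 4.508 g → mol O = 0.2818
Smallest is O at 0.2818 mol; normalising gives C 2.000, H 3.500, O 1.000
Scaling by 2: C 4.00, H 7.00, O 2.00 → C4H7O2

C4H7O2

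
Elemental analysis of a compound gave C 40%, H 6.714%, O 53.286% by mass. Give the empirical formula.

CH2O

Assume 100 g: 40 g C, 6.714 g H, 53.286 g O.
n(C) = 40/12.01 = 3.331, n(H) = 6.714/1.008 = 6.661, n(O) = 53.286/16.00 = 3.33
Ratios (÷ 3.33): C 1.000, H 2.000, O 1.000
→ CH2O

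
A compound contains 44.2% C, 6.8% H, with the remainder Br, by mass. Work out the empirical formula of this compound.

C6H11Br

Assume 100 g: 44.2 g C, 6.8 g H, 49 g Br.
C: 44.2 g ÷ 12.01 g/mol = 3.68 mol
H: 6.8 g ÷ 1.008 g/mol = 6.746 mol
Br: 49 g ÷ 79.90 g/mol = 0.6133 mol
Divide by the smallest (0.6133 mol Br): C 6.001, H 11.000, Br 1.000
≈ 6:11:1 → C6H11Br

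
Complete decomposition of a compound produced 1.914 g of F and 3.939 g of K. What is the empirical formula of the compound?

Moles — F: 1.914 / 19.00 = 0.1007 mol; K: 3.939 / 39.10 = 0.1007 mol
Ratios (÷ 0.1007): F 1.000, K 1.000
→ FK

FK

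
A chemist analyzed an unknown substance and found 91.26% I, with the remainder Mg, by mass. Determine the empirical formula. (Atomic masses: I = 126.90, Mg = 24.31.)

Assume 100 g: 91.26 g I, 8.74 g Mg.
Moles — I: 91.26 / 126.90 = 0.7191 mol; Mg: 8.74 / 24.31 = 0.3595 mol
Divide by the smallest (0.3595 mol Mg): I 2.000, Mg 1.000
≈ 2:1 → I2Mg

I2Mg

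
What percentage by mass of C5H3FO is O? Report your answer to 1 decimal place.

16.3%

Molar mass = 5(12.01) + 3(1.008) + 1(19.00) + 1(16.00) = 98.074 g/mol
Mass of O per mole = 1 × 16.00 = 16.000 g
% O = 16.000 / 98.074 × 100 = 16.3%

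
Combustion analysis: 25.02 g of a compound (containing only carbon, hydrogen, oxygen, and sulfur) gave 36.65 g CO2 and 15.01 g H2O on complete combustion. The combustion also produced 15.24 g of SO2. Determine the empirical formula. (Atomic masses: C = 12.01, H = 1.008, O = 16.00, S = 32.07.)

mol C = 36.65 / 44.01 = 0.8328; mass C = 0.8328 × 12.01 = 10.00 g
mol H = 2 × (15.01 / 18.02) = 1.666; mass H = 1.666 × 1.008 = 1.679 g
mol S = 15.24 / 64.07 = 0.2379; mass S = 7.628 g
mass O = 25.02 − (19.31) = 5.711 g → mol O = 0.3569
Smallest is S at 0.2379 mol; normalising gives C 3.501, H 7.004, O 1.501, S 1.000
Scaling by 2: C 7.00, H 14.01, O 3.00, S 2.00 → C7H14O3S2

C7H14O3S2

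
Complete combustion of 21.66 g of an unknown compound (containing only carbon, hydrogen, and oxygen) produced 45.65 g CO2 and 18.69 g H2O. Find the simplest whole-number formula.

mol C = 45.65 / 44.01 = 1.037; mass C = 1.037 × 12.01 = 12.46 g
mol H = 2 × (18.69 / 18.02) = 2.074; mass H = 2.074 × 1.008 = 2.091 g
mass O = 21.66 − (14.55) = 7.111 g → mol O = 0.4445
Smallest is O at 0.4445 mol; normalising gives C 2.334, H 4.667, O 1.000
Multiply by 3: C 7.00, H 14.00, O 3.00 → C7H14O3

C7H14O3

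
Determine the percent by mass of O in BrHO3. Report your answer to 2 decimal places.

37.24%

Molar mass = 1(79.90) + 1(1.008) + 3(16.00) = 128.908 g/mol
Mass of O per mole = 3 × 16.00 = 48.000 g
% O = 48.000 / 128.908 × 100 = 37.24%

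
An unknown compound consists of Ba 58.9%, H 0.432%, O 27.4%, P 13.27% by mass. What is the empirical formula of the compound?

Assume 100 g: 58.9 g Ba, 0.432 g H, 27.4 g O, 13.27 g P.
Ba: 58.9 g ÷ 137.33 g/mol = 0.4289 mol
H: 0.432 g ÷ 1.008 g/mol = 0.4286 mol
O: 27.4 g ÷ 16.00 g/mol = 1.712 mol
P: 13.27 g ÷ 30.97 g/mol = 0.4285 mol
Smallest is P at 0.4285 mol; normalising gives Ba 1.001, H 1.000, O 3.997, P 1.000
→ BaHO4P

BaHO4P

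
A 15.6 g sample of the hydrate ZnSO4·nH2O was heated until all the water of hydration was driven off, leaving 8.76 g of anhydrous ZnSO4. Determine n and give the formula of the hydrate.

ZnSO4·7H2O

Mass of water lost = 15.6 − 8.76 = 6.84 g → 6.84 / 18.02 = 0.3796 mol H2O
Molar mass of ZnSO4 = 161.45 g/mol → mol ZnSO4 = 8.76 / 161.45 = 0.05426
n = 0.3796 / 0.05426 = 7.00 ≈ 7 → ZnSO4·7H2O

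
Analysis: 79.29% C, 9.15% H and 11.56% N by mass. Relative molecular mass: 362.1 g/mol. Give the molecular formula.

C24H33N3

Assume 100 g: 79.29 g C, 9.15 g H, 11.56 g N.
n(C) = 79.29/12.01 = 6.602, n(H) = 9.15/1.008 = 9.077, n(N) = 11.56/14.01 = 0.8251
Ratios (÷ 0.8251): C 8.001, H 11.001, N 1.000
Ratio ≈ 8:11:1, so the empirical formula is C8H11N
Empirical-formula mass = 121.18 g/mol
n = 362.1 / 121.18 = 2.99 ≈ 3
Molecular formula = (C8H11N)×3 = C24H33N3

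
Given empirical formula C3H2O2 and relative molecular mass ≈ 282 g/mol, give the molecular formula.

Empirical-formula mass = 70.05 g/mol
n = 282 / 70.05 = 4.03 ≈ 4
Molecular formula = (C3H2O2)4 = C12H8O8

C12H8O8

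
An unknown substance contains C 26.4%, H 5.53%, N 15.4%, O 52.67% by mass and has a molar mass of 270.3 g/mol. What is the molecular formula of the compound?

Assume 100 g: 26.4 g C, 5.53 g H, 15.4 g N, 52.67 g O.
Moles — C: 26.4 / 12.01 = 2.198 mol; H: 5.53 / 1.008 = 5.486 mol; N: 15.4 / 14.01 = 1.099 mol; O: 52.67 / 16.00 = 3.292 mol
Divide by the smallest (1.099 mol N): C 2.000, H 4.991, N 1.000, O 2.995
Ratio ≈ 2:5:1:3, so the empirical formula is C2H5NO3
Empirical-formula mass = 91.07 g/mol
n = 270.3 / 91.07 = 2.97 ≈ 3
Molecular formula = (C2H5NO3)×3 = C6H15N3O9

C6H15N3O9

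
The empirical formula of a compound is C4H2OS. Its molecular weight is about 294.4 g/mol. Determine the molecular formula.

Empirical-formula mass = 98.13 g/mol
n = 294.4 / 98.13 = 3.00 ≈ 3
Molecular formula = (C4H2OS)3 = C12H6O3S3

C12H6O3S3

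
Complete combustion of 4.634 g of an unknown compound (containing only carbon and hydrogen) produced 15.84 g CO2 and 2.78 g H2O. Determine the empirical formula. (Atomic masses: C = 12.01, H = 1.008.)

mol C = 15.84 / 44.01 = 0.3599; mass C = 0.3599 × 12.01 = 4.323 g
mol H = 2 × (2.78 / 18.02) = 0.3085; mass H = 0.3085 × 1.008 = 0.3110 g
Ratios (÷ 0.3085): C 1.166, H 1.000
Scaling by 6: C 7.00, H 6.00 → C7H6

C7H6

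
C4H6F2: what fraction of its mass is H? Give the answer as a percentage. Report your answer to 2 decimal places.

Molar mass = 4(12.01) + 6(1.008) + 2(19.00) = 92.088 g/mol
Mass of H per mole = 6 × 1.008 = 6.048 g
% H = 6.048 / 92.088 × 100 = 6.57%

6.57%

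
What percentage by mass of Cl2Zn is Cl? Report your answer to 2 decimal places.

Molar mass = 2(35.45) + 1(65.38) = 136.280 g/mol
Mass of Cl per mole = 2 × 35.45 = 70.900 g
% Cl = 70.900 / 136.280 × 100 = 52.03%

52.03%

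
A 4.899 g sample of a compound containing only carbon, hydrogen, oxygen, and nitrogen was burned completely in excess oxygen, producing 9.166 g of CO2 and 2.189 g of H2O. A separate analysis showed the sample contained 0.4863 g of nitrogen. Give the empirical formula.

mol C = 9.166 / 44.01 = 0.2083; mass C = 0.2083 × 12.01 = 2.501 g
mol H = 2 × (2.189 / 18.02) = 0.2430; mass H = 0.2430 × 1.008 = 0.2449 g
mol N = 0.4863 / 14.01 = 0.03471
mass O = 4.899 − (3.233) = 1.666 g → mol O = 0.1042
Divide by the smallest (0.03471 mol N): C 6.000, H 6.999, N 1.000, O 3.001
→ C6H7NO3

C6H7NO3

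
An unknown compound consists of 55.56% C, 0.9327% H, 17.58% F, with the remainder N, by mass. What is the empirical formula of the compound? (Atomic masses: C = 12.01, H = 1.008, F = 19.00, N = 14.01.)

Assume 100 g: 55.56 g C, 0.9327 g H, 17.58 g F, 25.927 g N.
Moles — C: 55.56 / 12.01 = 4.626 mol; H: 0.9327 / 1.008 = 0.9253 mol; F: 17.58 / 19.00 = 0.9253 mol; N: 25.927 / 14.01 = 1.851 mol
Smallest is F at 0.9253 mol; normalising gives C 5.000, H 1.000, F 1.000, N 2.000
≈ 5:1:1:2 → C5HFN2

C5HFN2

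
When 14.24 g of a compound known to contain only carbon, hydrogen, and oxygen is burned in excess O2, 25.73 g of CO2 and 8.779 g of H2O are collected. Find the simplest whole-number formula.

mol C = 25.73 / 44.01 = 0.5846; mass C = 0.5846 × 12.01 = 7.022 g
mol H = 2 × (8.779 / 18.02) = 0.9744; mass H = 0.9744 × 1.008 = 0.9822 g
mass O = 14.24 − (8.004) = 6.236 g → mol O = 0.3898
Ratios (÷ 0.3898): C 1.500, H 2.500, O 1.000
Scaling by 2: C 3.00, H 5.00, O 2.00 → C3H5O2

C3H5O2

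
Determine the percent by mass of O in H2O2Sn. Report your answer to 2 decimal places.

20.95%

Molar mass = 2(1.008) + 2(16.00) + 1(118.71) = 152.726 g/mol
Mass of O per mole = 2 × 16.00 = 32.000 g
% O = 32.000 / 152.726 × 100 = 20.95%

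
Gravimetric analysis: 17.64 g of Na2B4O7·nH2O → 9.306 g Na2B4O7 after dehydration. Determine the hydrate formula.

Mass of water lost = 17.64 − 9.306 = 8.334 g → 8.334 / 18.02 = 0.4625 mol H2O
Molar mass of Na2B4O7 = 201.22 g/mol → mol Na2B4O7 = 9.306 / 201.22 = 0.04625
n = 0.4625 / 0.04625 = 10.00 ≈ 10 → Na2B4O7·10H2O

Na2B4O7·10H2O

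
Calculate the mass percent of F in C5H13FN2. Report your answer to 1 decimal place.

15.8%

Molar mass = 5(12.01) + 13(1.008) + 1(19.00) + 2(14.01) = 120.174 g/mol
Mass of F per mole = 1 × 19.00 = 19.000 g
% F = 19.000 / 120.174 × 100 = 15.8%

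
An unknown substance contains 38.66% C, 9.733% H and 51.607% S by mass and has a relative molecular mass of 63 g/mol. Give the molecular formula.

C2H6S

Assume 100 g: 38.66 g C, 9.733 g H, 51.607 g S.
C: 38.66 g ÷ 12.01 g/mol = 3.219 mol
H: 9.733 g ÷ 1.008 g/mol = 9.656 mol
S: 51.607 g ÷ 32.07 g/mol = 1.609 mol
Divide by the smallest (1.609 mol S): C 2.000, H 6.000, S 1.000
Ratio ≈ 2:6:1, so the empirical formula is C2H6S
Empirical-formula mass = 62.14 g/mol
n = 63 / 62.14 = 1.01 ≈ 1
Molecular formula = empirical formula = C2H6S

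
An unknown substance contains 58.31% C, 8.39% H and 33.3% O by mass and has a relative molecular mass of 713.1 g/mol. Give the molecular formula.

C35H60O15

Assume 100 g: 58.31 g C, 8.39 g H, 33.3 g O.
n(C) = 58.31/12.01 = 4.855, n(H) = 8.39/1.008 = 8.323, n(O) = 33.3/16.00 = 2.081
Ratios (÷ 2.081): C 2.333, H 3.999, O 1.000
Multiply by 3: C 7.00, H 12.00, O 3.00 → C7H12O3
Empirical-formula mass = 144.17 g/mol
n = 713.1 / 144.17 = 4.95 ≈ 5
Molecular formula = (C7H12O3)×5 = C35H60O15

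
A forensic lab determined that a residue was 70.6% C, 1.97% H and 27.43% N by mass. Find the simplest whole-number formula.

Assume 100 g: 70.6 g C, 1.97 g H, 27.43 g N.
Moles — C: 70.6 / 12.01 = 5.878 mol; H: 1.97 / 1.008 = 1.954 mol; N: 27.43 / 14.01 = 1.958 mol
Smallest is H at 1.954 mol; normalising gives C 3.008, H 1.000, N 1.002
Ratio ≈ 3:1:1, so the empirical formula is C3HN

C3HN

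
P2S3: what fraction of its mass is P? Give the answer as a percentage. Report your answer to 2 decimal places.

39.17%

Molar mass = 2(30.97) + 3(32.07) = 158.150 g/mol
Mass of P per mole = 2 × 30.97 = 61.940 g
% P = 61.940 / 158.150 × 100 = 39.17%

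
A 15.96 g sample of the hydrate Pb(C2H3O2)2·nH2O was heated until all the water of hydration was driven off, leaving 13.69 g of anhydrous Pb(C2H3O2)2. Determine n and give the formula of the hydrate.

Mass of water lost = 15.96 − 13.69 = 2.27 g → 2.27 / 18.02 = 0.126 mol H2O
Molar mass of Pb(C2H3O2)2 = 325.29 g/mol → mol Pb(C2H3O2)2 = 13.69 / 325.29 = 0.04209
n = 0.126 / 0.04209 = 2.99 ≈ 3 → Pb(C2H3O2)2·3H2O

Pb(C2H3O2)2·3H2O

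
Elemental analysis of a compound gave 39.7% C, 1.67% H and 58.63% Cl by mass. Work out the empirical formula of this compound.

Assume 100 g: 39.7 g C, 1.67 g H, 58.63 g Cl.
n(C) = 39.7/12.01 = 3.306, n(H) = 1.67/1.008 = 1.657, n(Cl) = 58.63/35.45 = 1.654
Divide by the smallest (1.654 mol Cl): C 1.999, H 1.002, Cl 1.000
≈ 2:1:1 → C2HCl

C2HCl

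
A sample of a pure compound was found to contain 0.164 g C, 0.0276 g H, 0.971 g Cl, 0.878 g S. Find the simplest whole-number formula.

CH2Cl2S2

C: 0.164 g ÷ 12.01 g/mol = 0.01366 mol
H: 0.0276 g ÷ 1.008 g/mol = 0.02738 mol
Cl: 0.971 g ÷ 35.45 g/mol = 0.02739 mol
S: 0.878 g ÷ 32.07 g/mol = 0.02738 mol
Smallest is C at 0.01366 mol; normalising gives C 1.000, H 2.005, Cl 2.006, S 2.005
Ratio ≈ 1:2:2:2, so the empirical formula is CH2Cl2S2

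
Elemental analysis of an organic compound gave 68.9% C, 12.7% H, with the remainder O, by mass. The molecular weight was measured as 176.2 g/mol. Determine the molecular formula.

C10H22O2

Assume 100 g: 68.9 g C, 12.7 g H, 18.4 g O.
Moles — C: 68.9 / 12.01 = 5.737 mol; H: 12.7 / 1.008 = 12.6 mol; O: 18.4 / 16.00 = 1.15 mol
Ratios (÷ 1.15): C 4.989, H 10.956, O 1.000
Ratio ≈ 5:11:1, so the empirical formula is C5H11O
Empirical-formula mass = 87.14 g/mol
n = 176.2 / 87.14 = 2.02 ≈ 2
Molecular formula = (C5H11O)×2 = C10H22O2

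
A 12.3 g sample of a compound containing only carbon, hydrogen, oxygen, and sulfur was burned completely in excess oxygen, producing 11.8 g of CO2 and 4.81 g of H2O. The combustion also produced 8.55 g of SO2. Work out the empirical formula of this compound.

C2H4O2S

mol C = 11.8 / 44.01 = 0.2681; mass C = 0.2681 × 12.01 = 3.220 g
mol H = 2 × (4.81 / 18.02) = 0.5339; mass H = 0.5339 × 1.008 = 0.5381 g
mol S = 8.55 / 64.07 = 0.1334; mass S = 4.280 g
mass O = 12.3 − (8.038) = 4.262 g → mol O = 0.2664
Smallest is S at 0.1334 mol; normalising gives C 2.009, H 4.000, O 1.996, S 1.000
Ratio ≈ 2:4:2:1, so the empirical formula is C2H4O2S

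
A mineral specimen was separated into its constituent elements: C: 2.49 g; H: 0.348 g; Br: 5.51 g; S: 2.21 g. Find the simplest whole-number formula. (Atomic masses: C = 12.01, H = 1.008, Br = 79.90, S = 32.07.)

C: 2.49 g ÷ 12.01 g/mol = 0.2073 mol
H: 0.348 g ÷ 1.008 g/mol = 0.3452 mol
Br: 5.51 g ÷ 79.90 g/mol = 0.06896 mol
S: 2.21 g ÷ 32.07 g/mol = 0.06891 mol
Ratios (÷ 0.06891): C 3.009, H 5.010, Br 1.001, S 1.000
→ C3H5BrS

C3H5BrS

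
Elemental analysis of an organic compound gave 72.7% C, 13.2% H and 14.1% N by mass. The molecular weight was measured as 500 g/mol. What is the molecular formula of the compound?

Assume 100 g: 72.7 g C, 13.2 g H, 14.1 g N.
Moles — C: 72.7 / 12.01 = 6.053 mol; H: 13.2 / 1.008 = 13.1 mol; N: 14.1 / 14.01 = 1.006 mol
Ratios (÷ 1.006): C 6.015, H 13.012, N 1.000
→ C6H13N
Empirical-formula mass = 99.17 g/mol
n = 500 / 99.17 = 5.04 ≈ 5
Molecular formula = (C6H13N)×5 = C30H65N5

C30H65N5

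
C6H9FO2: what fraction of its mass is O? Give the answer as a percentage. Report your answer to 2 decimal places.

Molar mass = 6(12.01) + 9(1.008) + 1(19.00) + 2(16.00) = 132.132 g/mol
Mass of O per mole = 2 × 16.00 = 32.000 g
% O = 32.000 / 132.132 × 100 = 24.22%

24.22%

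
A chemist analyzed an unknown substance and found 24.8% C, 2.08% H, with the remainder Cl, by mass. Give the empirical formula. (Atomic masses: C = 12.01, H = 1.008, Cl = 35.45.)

Assume 100 g: 24.8 g C, 2.08 g H, 73.12 g Cl.
C: 24.8 g ÷ 12.01 g/mol = 2.065 mol
H: 2.08 g ÷ 1.008 g/mol = 2.063 mol
Cl: 73.12 g ÷ 35.45 g/mol = 2.063 mol
Ratios (÷ 2.063): C 1.001, H 1.000, Cl 1.000
Ratio ≈ 1:1:1, so the empirical formula is CHCl

CHCl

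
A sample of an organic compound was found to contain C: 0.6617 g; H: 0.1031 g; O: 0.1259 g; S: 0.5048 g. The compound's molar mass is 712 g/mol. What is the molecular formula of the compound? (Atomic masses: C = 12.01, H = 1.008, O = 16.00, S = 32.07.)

Moles — C: 0.6617 / 12.01 = 0.0551 mol; H: 0.1031 / 1.008 = 0.1023 mol; O: 0.1259 / 16.00 = 0.007869 mol; S: 0.5048 / 32.07 = 0.01574 mol
Divide by the smallest (0.007869 mol O): C 7.002, H 12.998, O 1.000, S 2.000
Ratio ≈ 7:13:1:2, so the empirical formula is C7H13OS2
Empirical-formula mass = 177.31 g/mol
n = 712 / 177.31 = 4.02 ≈ 4
Molecular formula = (C7H13OS2)×4 = C28H52O4S8

C28H52O4S8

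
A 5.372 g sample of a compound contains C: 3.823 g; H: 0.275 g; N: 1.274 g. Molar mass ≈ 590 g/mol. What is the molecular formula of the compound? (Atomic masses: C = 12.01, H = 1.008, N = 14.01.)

n(C) = 3.823/12.01 = 0.3183, n(H) = 0.275/1.008 = 0.2728, n(N) = 1.274/14.01 = 0.09094
Smallest is N at 0.09094 mol; normalising gives C 3.500, H 3.000, N 1.000
Scaling by 2: C 7.00, H 6.00, N 2.00 → C7H6N2
Empirical-formula mass = 118.14 g/mol
n = 590 / 118.14 = 4.99 ≈ 5
Molecular formula = (C7H6N2)×5 = C35H30N10

C35H30N10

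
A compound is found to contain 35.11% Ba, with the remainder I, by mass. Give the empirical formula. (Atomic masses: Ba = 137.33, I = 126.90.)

Assume 100 g: 35.11 g Ba, 64.89 g I.
Ba: 35.11 g ÷ 137.33 g/mol = 0.2557 mol
I: 64.89 g ÷ 126.90 g/mol = 0.5113 mol
Ratios (÷ 0.2557): Ba 1.000, I 2.000
Ratio ≈ 1:2, so the empirical formula is BaI2

BaI2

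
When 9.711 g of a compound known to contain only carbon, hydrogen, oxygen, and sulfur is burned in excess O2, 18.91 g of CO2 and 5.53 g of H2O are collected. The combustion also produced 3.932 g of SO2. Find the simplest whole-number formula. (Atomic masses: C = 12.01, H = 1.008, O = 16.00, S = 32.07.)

mol C = 18.91 / 44.01 = 0.4297; mass C = 0.4297 × 12.01 = 5.160 g
mol H = 2 × (5.53 / 18.02) = 0.6138; mass H = 0.6138 × 1.008 = 0.6187 g
mol S = 3.932 / 64.07 = 0.06137; mass S = 1.968 g
mass O = 9.711 − (7.747) = 1.964 g → mol O = 0.1227
Divide by the smallest (0.06137 mol S): C 7.001, H 10.001, O 2.000, S 1.000
Ratio ≈ 7:10:2:1, so the empirical formula is C7H10O2S

C7H10O2S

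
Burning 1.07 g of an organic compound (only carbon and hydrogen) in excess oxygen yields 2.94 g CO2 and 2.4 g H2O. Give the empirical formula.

mol C = 2.94 / 44.01 = 0.06680; mass C = 0.06680 × 12.01 = 0.8023 g
mol H = 2 × (2.4 / 18.02) = 0.2664; mass H = 0.2664 × 1.008 = 0.2685 g
Ratios (÷ 0.0668): C 1.000, H 3.987
Ratio ≈ 1:4, so the empirical formula is CH4

CH4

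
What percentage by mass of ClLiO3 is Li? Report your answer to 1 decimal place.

7.7%

Molar mass = 1(35.45) + 1(6.94) + 3(16.00) = 90.390 g/mol
Mass of Li per mole = 1 × 6.94 = 6.940 g
% Li = 6.940 / 90.390 × 100 = 7.7%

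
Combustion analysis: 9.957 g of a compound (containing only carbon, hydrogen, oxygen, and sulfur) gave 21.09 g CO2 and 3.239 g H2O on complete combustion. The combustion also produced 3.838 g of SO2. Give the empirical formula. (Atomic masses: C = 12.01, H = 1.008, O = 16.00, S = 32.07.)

C8H6O2S

mol C = 21.09 / 44.01 = 0.4792; mass C = 0.4792 × 12.01 = 5.755 g
mol H = 2 × (3.239 / 18.02) = 0.3595; mass H = 0.3595 × 1.008 = 0.3624 g
mol S = 3.838 / 64.07 = 0.05990; mass S = 1.921 g
mass O = 9.957 − (8.039) = 1.918 g → mol O = 0.1199
Divide by the smallest (0.0599 mol S): C 8.000, H 6.001, O 2.001, S 1.000
Ratio ≈ 8:6:2:1, so the empirical formula is C8H6O2S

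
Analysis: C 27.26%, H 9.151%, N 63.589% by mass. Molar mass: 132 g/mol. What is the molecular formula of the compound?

C3H12N6

Assume 100 g: 27.26 g C, 9.151 g H, 63.589 g N.
C: 27.26 g ÷ 12.01 g/mol = 2.27 mol
H: 9.151 g ÷ 1.008 g/mol = 9.078 mol
N: 63.589 g ÷ 14.01 g/mol = 4.539 mol
Divide by the smallest (2.27 mol C): C 1.000, H 4.000, N 2.000
≈ 1:4:2 → CH4N2
Empirical-formula mass = 44.06 g/mol
n = 132 / 44.06 = 3.00 ≈ 3
Molecular formula = (CH4N2)×3 = C3H12N6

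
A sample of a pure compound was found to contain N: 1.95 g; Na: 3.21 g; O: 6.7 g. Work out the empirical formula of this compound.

Moles — N: 1.95 / 14.01 = 0.1392 mol; Na: 3.21 / 22.99 = 0.1396 mol; O: 6.7 / 16.00 = 0.4188 mol
Smallest is N at 0.1392 mol; normalising gives N 1.000, Na 1.003, O 3.009
Ratio ≈ 1:1:3, so the empirical formula is NNaO3

NNaO3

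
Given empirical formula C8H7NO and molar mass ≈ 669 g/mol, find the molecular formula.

Empirical-formula mass = 133.15 g/mol
n = 669 / 133.15 = 5.02 ≈ 5
Molecular formula = (C8H7NO)5 = C40H35N5O5

C40H35N5O5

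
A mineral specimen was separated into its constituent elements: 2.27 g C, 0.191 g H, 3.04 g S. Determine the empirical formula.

n(C) = 2.27/12.01 = 0.189, n(H) = 0.191/1.008 = 0.1895, n(S) = 3.04/32.07 = 0.09479
Divide by the smallest (0.09479 mol S): C 1.994, H 1.999, S 1.000
→ C2H2S

C2H2S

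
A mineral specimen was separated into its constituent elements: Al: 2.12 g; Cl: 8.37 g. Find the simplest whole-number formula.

AlCl3

Al: 2.12 g ÷ 26.98 g/mol = 0.07858 mol
Cl: 8.37 g ÷ 35.45 g/mol = 0.2361 mol
Smallest is Al at 0.07858 mol; normalising gives Al 1.000, Cl 3.005
→ AlCl3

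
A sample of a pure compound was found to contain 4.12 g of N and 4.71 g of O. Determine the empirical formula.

NO

Moles — N: 4.12 / 14.01 = 0.2941 mol; O: 4.71 / 16.00 = 0.2944 mol
Ratios (÷ 0.2941): N 1.000, O 1.001
≈ 1:1 → NO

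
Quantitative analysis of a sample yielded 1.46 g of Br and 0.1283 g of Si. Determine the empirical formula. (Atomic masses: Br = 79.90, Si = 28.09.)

Br4Si

n(Br) = 1.46/79.90 = 0.01827, n(Si) = 0.1283/28.09 = 0.004567
Ratios (÷ 0.004567): Br 4.001, Si 1.000
Ratio ≈ 4:1, so the empirical formula is Br4Si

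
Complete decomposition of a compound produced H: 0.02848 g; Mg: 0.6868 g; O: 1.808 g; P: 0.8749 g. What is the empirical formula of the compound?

Moles — H: 0.02848 / 1.008 = 0.02825 mol; Mg: 0.6868 / 24.31 = 0.02825 mol; O: 1.808 / 16.00 = 0.113 mol; P: 0.8749 / 30.97 = 0.02825 mol
Ratios (÷ 0.02825): H 1.000, Mg 1.000, O 4.000, P 1.000
≈ 1:1:4:1 → HMgO4P

HMgO4P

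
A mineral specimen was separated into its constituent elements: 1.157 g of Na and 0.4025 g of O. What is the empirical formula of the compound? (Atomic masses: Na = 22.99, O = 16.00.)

Na2O

Moles — Na: 1.157 / 22.99 = 0.05033 mol; O: 0.4025 / 16.00 = 0.02516 mol
Divide by the smallest (0.02516 mol O): Na 2.001, O 1.000
→ Na2O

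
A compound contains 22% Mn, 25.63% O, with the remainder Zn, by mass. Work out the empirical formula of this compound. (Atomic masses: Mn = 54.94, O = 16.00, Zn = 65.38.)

MnO4Zn2

Assume 100 g: 22 g Mn, 25.63 g O, 52.37 g Zn.
Moles — Mn: 22 / 54.94 = 0.4004 mol; O: 25.63 / 16.00 = 1.602 mol; Zn: 52.37 / 65.38 = 0.801 mol
Smallest is Mn at 0.4004 mol; normalising gives Mn 1.000, O 4.000, Zn 2.000
→ MnO4Zn2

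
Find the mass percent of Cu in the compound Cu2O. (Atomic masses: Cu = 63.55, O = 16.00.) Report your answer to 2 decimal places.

Molar mass = 2(63.55) + 1(16.00) = 143.100 g/mol
Mass of Cu per mole = 2 × 63.55 = 127.100 g
% Cu = 127.100 / 143.100 × 100 = 88.82%

88.82%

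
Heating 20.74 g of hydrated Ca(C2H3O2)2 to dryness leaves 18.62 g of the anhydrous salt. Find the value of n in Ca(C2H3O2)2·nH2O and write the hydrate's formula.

Ca(C2H3O2)2·H2O

Mass of water lost = 20.74 − 18.62 = 2.12 g → 2.12 / 18.02 = 0.1176 mol H2O
Molar mass of Ca(C2H3O2)2 = 158.17 g/mol → mol Ca(C2H3O2)2 = 18.62 / 158.17 = 0.1177
n = 0.1176 / 0.1177 = 1.00 ≈ 1 → Ca(C2H3O2)2·H2O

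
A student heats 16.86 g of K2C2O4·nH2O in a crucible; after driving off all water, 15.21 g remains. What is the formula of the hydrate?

Mass of water lost = 16.86 − 15.21 = 1.65 g → 1.65 / 18.02 = 0.09156 mol H2O
Molar mass of K2C2O4 = 166.22 g/mol → mol K2C2O4 = 15.21 / 166.22 = 0.09151
n = 0.09156 / 0.09151 = 1.00 ≈ 1 → K2C2O4·H2O

K2C2O4·H2O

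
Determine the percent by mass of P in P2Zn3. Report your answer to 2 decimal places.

24.00%

Molar mass = 2(30.97) + 3(65.38) = 258.080 g/mol
Mass of P per mole = 2 × 30.97 = 61.940 g
% P = 61.940 / 258.080 × 100 = 24.00%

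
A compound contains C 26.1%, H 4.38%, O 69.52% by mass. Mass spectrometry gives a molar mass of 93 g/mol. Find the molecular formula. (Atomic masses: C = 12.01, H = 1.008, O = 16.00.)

C2H4O4

Assume 100 g: 26.1 g C, 4.38 g H, 69.52 g O.
Moles — C: 26.1 / 12.01 = 2.173 mol; H: 4.38 / 1.008 = 4.345 mol; O: 69.52 / 16.00 = 4.345 mol
Divide by the smallest (2.173 mol C): C 1.000, H 1.999, O 1.999
≈ 1:2:2 → CH2O2
Empirical-formula mass = 46.03 g/mol
n = 93 / 46.03 = 2.02 ≈ 2
Molecular formula = (CH2O2)×2 = C2H4O4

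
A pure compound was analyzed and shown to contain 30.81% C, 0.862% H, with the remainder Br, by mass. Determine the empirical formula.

C3HBr

Assume 100 g: 30.81 g C, 0.862 g H, 68.328 g Br.
Moles — C: 30.81 / 12.01 = 2.565 mol; H: 0.862 / 1.008 = 0.8552 mol; Br: 68.328 / 79.90 = 0.8552 mol
Smallest is H at 0.8552 mol; normalising gives C 3.000, H 1.000, Br 1.000
→ C3HBr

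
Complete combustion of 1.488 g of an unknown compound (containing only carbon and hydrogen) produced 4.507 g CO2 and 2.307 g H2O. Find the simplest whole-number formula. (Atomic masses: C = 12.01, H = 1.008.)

mol C = 4.507 / 44.01 = 0.1024; mass C = 0.1024 × 12.01 = 1.230 g
mol H = 2 × (2.307 / 18.02) = 0.2560; mass H = 0.2560 × 1.008 = 0.2581 g
Ratios (÷ 0.1024): C 1.000, H 2.500
Multiply by 2: C 2.00, H 5.00 → C2H5

C2H5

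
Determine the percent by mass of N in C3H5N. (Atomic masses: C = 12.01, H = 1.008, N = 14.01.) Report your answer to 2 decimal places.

25.44%

Molar mass = 3(12.01) + 5(1.008) + 1(14.01) = 55.080 g/mol
Mass of N per mole = 1 × 14.01 = 14.010 g
% N = 14.010 / 55.080 × 100 = 25.44%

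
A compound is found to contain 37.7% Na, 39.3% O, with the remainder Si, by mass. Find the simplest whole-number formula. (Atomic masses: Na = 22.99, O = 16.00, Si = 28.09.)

Assume 100 g: 37.7 g Na, 39.3 g O, 23 g Si.
Na: 37.7 g ÷ 22.99 g/mol = 1.64 mol
O: 39.3 g ÷ 16.00 g/mol = 2.456 mol
Si: 23 g ÷ 28.09 g/mol = 0.8188 mol
Divide by the smallest (0.8188 mol Si): Na 2.003, O 3.000, Si 1.000
Ratio ≈ 2:3:1, so the empirical formula is Na2O3Si

Na2O3Si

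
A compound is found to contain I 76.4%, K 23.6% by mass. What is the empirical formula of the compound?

Assume 100 g: 76.4 g I, 23.6 g K.
Moles — I: 76.4 / 126.90 = 0.602 mol; K: 23.6 / 39.10 = 0.6036 mol
Smallest is I at 0.602 mol; normalising gives I 1.000, K 1.003
Ratio ≈ 1:1, so the empirical formula is IK

IK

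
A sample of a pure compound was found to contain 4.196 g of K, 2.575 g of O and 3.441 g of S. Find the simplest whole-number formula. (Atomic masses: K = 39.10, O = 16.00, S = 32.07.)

K2O3S2

n(K) = 4.196/39.10 = 0.1073, n(O) = 2.575/16.00 = 0.1609, n(S) = 3.441/32.07 = 0.1073
Smallest is S at 0.1073 mol; normalising gives K 1.000, O 1.500, S 1.000
×2: K 2.00, O 3.00, S 2.00 → K2O3S2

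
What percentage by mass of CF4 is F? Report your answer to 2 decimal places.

86.35%

Molar mass = 1(12.01) + 4(19.00) = 88.010 g/mol
Mass of F per mole = 4 × 19.00 = 76.000 g
% F = 76.000 / 88.010 × 100 = 86.35%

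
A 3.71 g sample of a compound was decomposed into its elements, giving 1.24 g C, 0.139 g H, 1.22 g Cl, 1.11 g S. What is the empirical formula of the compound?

C3H4ClS

Moles — C: 1.24 / 12.01 = 0.1032 mol; H: 0.139 / 1.008 = 0.1379 mol; Cl: 1.22 / 35.45 = 0.03441 mol; S: 1.11 / 32.07 = 0.03461 mol
Ratios (÷ 0.03441): C 3.000, H 4.007, Cl 1.000, S 1.006
→ C3H4ClS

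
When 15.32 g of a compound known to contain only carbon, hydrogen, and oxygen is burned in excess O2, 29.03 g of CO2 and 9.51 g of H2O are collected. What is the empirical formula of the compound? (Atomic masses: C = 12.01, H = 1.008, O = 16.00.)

mol C = 29.03 / 44.01 = 0.6596; mass C = 0.6596 × 12.01 = 7.922 g
mol H = 2 × (9.51 / 18.02) = 1.055; mass H = 1.055 × 1.008 = 1.064 g
mass O = 15.32 − (8.986) = 6.334 g → mol O = 0.3959
Smallest is O at 0.3959 mol; normalising gives C 1.666, H 2.666, O 1.000
Multiply by 3: C 5.00, H 8.00, O 3.00 → C5H8O3

C5H8O3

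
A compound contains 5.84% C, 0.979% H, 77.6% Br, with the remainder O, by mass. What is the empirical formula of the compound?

CH2Br2O2

Assume 100 g: 5.84 g C, 0.979 g H, 77.6 g Br, 15.58 g O.
Moles — C: 5.84 / 12.01 = 0.4863 mol; H: 0.979 / 1.008 = 0.9712 mol; Br: 77.6 / 79.90 = 0.9712 mol; O: 15.58 / 16.00 = 0.9738 mol
Smallest is C at 0.4863 mol; normalising gives C 1.000, H 1.997, Br 1.997, O 2.003
→ CH2Br2O2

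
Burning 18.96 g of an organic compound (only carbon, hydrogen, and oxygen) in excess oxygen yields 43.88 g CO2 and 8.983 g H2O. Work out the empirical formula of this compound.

mol C = 43.88 / 44.01 = 0.9970; mass C = 0.9970 × 12.01 = 11.97 g
mol H = 2 × (8.983 / 18.02) = 0.9970; mass H = 0.9970 × 1.008 = 1.005 g
mass O = 18.96 − (12.98) = 5.980 g → mol O = 0.3738
Ratios (÷ 0.3738): C 2.667, H 2.667, O 1.000
Multiply by 3: C 8.00, H 8.00, O 3.00 → C8H8O3

C8H8O3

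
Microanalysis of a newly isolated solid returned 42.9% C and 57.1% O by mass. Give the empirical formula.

Assume 100 g: 42.9 g C, 57.1 g O.
Moles — C: 42.9 / 12.01 = 3.572 mol; O: 57.1 / 16.00 = 3.569 mol
Ratios (÷ 3.569): C 1.001, O 1.000
→ CO

CO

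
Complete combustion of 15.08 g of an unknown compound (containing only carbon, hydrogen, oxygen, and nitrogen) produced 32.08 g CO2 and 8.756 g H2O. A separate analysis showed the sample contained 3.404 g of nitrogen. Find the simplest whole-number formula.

C6H8N2O

mol C = 32.08 / 44.01 = 0.7289; mass C = 0.7289 × 12.01 = 8.754 g
mol H = 2 × (8.756 / 18.02) = 0.9718; mass H = 0.9718 × 1.008 = 0.9796 g
mol N = 3.404 / 14.01 = 0.2430
mass O = 15.08 − (13.14) = 1.942 g → mol O = 0.1214
Ratios (÷ 0.1214): C 6.005, H 8.007, N 2.002, O 1.000
≈ 6:8:2:1 → C6H8N2O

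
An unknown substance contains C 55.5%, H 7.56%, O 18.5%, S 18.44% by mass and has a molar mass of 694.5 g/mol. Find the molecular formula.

C32H52O8S4

Assume 100 g: 55.5 g C, 7.56 g H, 18.5 g O, 18.44 g S.
C: 55.5 g ÷ 12.01 g/mol = 4.621 mol
H: 7.56 g ÷ 1.008 g/mol = 7.5 mol
O: 18.5 g ÷ 16.00 g/mol = 1.156 mol
S: 18.44 g ÷ 32.07 g/mol = 0.575 mol
Ratios (÷ 0.575): C 8.037, H 13.044, O 2.011, S 1.000
Ratio ≈ 8:13:2:1, so the empirical formula is C8H13O2S
Empirical-formula mass = 173.25 g/mol
n = 694.5 / 173.25 = 4.01 ≈ 4
Molecular formula = (C8H13O2S)×4 = C32H52O8S4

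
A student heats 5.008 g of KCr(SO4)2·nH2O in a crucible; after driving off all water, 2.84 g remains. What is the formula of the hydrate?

Mass of water lost = 5.008 − 2.84 = 2.168 g → 2.168 / 18.02 = 0.1203 mol H2O
Molar mass of KCr(SO4)2 = 283.24 g/mol → mol KCr(SO4)2 = 2.84 / 283.24 = 0.01003
n = 0.1203 / 0.01003 = 12.00 ≈ 12 → KCr(SO4)2·12H2O

KCr(SO4)2·12H2O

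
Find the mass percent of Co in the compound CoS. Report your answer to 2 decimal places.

Molar mass = 1(58.93) + 1(32.07) = 91.000 g/mol
Mass of Co per mole = 1 × 58.93 = 58.930 g
% Co = 58.930 / 91.000 × 100 = 64.76%

64.76%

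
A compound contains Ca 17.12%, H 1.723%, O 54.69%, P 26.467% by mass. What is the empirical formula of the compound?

Assume 100 g: 17.12 g Ca, 1.723 g H, 54.69 g O, 26.467 g P.
Moles — Ca: 17.12 / 40.08 = 0.4271 mol; H: 1.723 / 1.008 = 1.709 mol; O: 54.69 / 16.00 = 3.418 mol; P: 26.467 / 30.97 = 0.8546 mol
Ratios (÷ 0.4271): Ca 1.000, H 4.002, O 8.002, P 2.001
Ratio ≈ 1:4:8:2, so the empirical formula is CaH4O8P2

CaH4O8P2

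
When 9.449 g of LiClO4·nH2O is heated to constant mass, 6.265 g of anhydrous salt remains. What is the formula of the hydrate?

Mass of water lost = 9.449 − 6.265 = 3.184 g → 3.184 / 18.02 = 0.1767 mol H2O
Molar mass of LiClO4 = 106.39 g/mol → mol LiClO4 = 6.265 / 106.39 = 0.05889
n = 0.1767 / 0.05889 = 3.00 ≈ 3 → LiClO4·3H2O

LiClO4·3H2O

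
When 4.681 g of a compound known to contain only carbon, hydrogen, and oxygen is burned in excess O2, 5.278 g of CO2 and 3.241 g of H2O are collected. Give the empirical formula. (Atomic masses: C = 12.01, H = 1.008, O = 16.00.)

mol C = 5.278 / 44.01 = 0.1199; mass C = 0.1199 × 12.01 = 1.440 g
mol H = 2 × (3.241 / 18.02) = 0.3597; mass H = 0.3597 × 1.008 = 0.3626 g
mass O = 4.681 − (1.803) = 2.878 g → mol O = 0.1799
Ratios (÷ 0.1199): C 1.000, H 2.999, O 1.500
×2: C 2.00, H 6.00, O 3.00 → C2H6O3

C2H6O3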